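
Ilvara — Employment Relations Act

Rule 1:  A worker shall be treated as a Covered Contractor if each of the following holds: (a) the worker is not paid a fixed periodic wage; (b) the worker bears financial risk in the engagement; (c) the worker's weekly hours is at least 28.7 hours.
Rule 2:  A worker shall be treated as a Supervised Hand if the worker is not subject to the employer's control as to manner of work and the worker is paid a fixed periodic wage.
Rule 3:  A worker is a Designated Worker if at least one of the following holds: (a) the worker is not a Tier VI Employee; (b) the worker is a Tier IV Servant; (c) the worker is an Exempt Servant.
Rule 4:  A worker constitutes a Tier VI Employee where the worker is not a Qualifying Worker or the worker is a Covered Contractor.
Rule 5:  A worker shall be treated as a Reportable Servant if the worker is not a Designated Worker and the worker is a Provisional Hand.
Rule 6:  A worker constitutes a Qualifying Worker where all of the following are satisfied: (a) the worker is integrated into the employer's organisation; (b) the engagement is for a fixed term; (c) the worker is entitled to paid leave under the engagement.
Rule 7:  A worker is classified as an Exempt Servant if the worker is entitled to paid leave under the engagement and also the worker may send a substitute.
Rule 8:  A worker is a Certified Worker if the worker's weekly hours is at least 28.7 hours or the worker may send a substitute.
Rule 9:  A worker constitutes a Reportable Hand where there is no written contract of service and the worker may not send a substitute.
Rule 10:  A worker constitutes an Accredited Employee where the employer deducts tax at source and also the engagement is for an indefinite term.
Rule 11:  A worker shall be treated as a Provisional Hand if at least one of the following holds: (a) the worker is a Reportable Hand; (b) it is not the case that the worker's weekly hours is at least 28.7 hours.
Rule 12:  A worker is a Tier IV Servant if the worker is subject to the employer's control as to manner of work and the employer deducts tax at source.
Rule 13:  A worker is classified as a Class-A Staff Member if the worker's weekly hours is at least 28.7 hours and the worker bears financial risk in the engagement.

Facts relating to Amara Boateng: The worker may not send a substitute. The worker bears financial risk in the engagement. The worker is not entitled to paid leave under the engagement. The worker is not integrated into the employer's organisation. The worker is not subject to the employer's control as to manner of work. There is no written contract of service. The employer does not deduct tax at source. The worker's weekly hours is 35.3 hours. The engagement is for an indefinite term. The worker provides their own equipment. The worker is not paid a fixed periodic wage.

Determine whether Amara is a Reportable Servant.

Yes

rule 6 — Qualifying Worker: [the worker is integrated into the employer's organisation? no] AND [the engagement is for a fixed term? no] AND [the worker is entitled to paid leave under the engagement? no] → not satisfied.
rule 1 — Covered Contractor: [the worker is not paid a fixed periodic wage? yes] AND [the worker bears financial risk in the engagement? yes] AND [worker's weekly hours: 35.3 hours ≥ 28.7 hours? yes] → satisfied.
rule 4 — Tier VI Employee: [not a Qualifying Worker (rule 6)? yes] OR [Covered Contractor (rule 1)? yes] → satisfied.
rule 12 — Tier IV Servant: [the worker is subject to the employer's control as to manner of work? no] AND [the employer deducts tax at source? no] → not satisfied.
rule 7 — Exempt Servant: [the worker is entitled to paid leave under the engagement? no] AND [the worker may send a substitute? no] → not satisfied.
rule 3 — Designated Worker: [not a Tier VI Employee (rule 4)? no] OR [Tier IV Servant (rule 12)? no] OR [Exempt Servant (rule 7)? no] → not satisfied.
rule 9 — Reportable Hand: [there is no written contract of service? yes] AND [the worker may not send a substitute? yes] → satisfied.
rule 11 — Provisional Hand: [Reportable Hand (rule 9)? yes] OR [worker's weekly hours: 35.3 hours ≥ 28.7 hours? yes, so negated condition no] → satisfied.
rule 5 — Reportable Servant: [not a Designated Worker (rule 3)? yes] AND [Provisional Hand (rule 11)? yes] → satisfied.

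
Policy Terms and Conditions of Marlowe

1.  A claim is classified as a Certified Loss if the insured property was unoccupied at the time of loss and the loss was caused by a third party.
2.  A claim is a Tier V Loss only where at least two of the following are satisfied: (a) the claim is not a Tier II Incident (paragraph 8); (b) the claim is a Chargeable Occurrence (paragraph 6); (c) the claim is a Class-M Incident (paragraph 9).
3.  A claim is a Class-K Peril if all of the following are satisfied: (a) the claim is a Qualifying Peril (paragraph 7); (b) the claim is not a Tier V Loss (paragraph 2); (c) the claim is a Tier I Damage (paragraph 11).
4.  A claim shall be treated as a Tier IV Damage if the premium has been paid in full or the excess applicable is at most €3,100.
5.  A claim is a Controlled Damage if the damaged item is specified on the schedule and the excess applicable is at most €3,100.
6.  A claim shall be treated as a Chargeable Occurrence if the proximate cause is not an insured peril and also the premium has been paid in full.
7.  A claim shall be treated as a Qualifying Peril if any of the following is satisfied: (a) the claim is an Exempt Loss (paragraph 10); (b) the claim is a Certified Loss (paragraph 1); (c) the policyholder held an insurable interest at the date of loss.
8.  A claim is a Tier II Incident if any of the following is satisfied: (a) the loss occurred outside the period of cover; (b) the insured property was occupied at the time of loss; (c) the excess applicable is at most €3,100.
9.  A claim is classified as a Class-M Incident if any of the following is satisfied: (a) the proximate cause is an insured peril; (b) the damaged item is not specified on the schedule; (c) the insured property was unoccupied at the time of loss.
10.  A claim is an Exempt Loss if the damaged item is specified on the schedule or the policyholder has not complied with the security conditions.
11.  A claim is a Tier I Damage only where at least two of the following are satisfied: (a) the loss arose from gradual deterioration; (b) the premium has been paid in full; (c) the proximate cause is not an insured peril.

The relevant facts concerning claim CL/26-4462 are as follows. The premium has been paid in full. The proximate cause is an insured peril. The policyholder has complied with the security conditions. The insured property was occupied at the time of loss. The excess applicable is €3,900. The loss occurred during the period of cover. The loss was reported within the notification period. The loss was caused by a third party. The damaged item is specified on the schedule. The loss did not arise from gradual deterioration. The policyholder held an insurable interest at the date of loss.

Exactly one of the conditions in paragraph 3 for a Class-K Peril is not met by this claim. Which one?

paragraph 10 — Exempt Loss: [the damaged item is specified on the schedule? yes] OR [the policyholder has not complied with the security conditions? no] → satisfied.
paragraph 1 — Certified Loss: [the insured property was unoccupied at the time of loss? no] AND [the loss was caused by a third party? yes] → not satisfied.
paragraph 7 — Qualifying Peril: [Exempt Loss (paragraph 10)? yes] OR [Certified Loss (paragraph 1)? no] OR [the policyholder held an insurable interest at the date of loss? yes] → satisfied.
paragraph 8 — Tier II Incident: [the loss occurred outside the period of cover? no] OR [the insured property was occupied at the time of loss? yes] OR [excess applicable: €3,900 ≤ €3,100? no] → satisfied.
paragraph 6 — Chargeable Occurrence: [the proximate cause is not an insured peril? no] AND [the premium has been paid in full? yes] → not satisfied.
paragraph 9 — Class-M Incident: [the proximate cause is an insured peril? yes] OR [the damaged item is not specified on the schedule? no] OR [the insured property was unoccupied at the time of loss? no] → satisfied.
paragraph 2 — Tier V Loss: not a Tier II Incident (paragraph 8)? no; Chargeable Occurrence (paragraph 6)? no; Class-M Incident (paragraph 9)? yes — 1 of 3 hold (need ≥2) → not satisfied.
paragraph 11 — Tier I Damage: the loss arose from gradual deterioration? no; the premium has been paid in full? yes; the proximate cause is not an insured peril? no — 1 of 3 hold (need ≥2) → not satisfied.
paragraph 3 — Class-K Peril: [Qualifying Peril (paragraph 7)? yes] AND [not a Tier V Loss (paragraph 2)? yes] AND [Tier I Damage (paragraph 11)? no] → not satisfied.

Tier I Damage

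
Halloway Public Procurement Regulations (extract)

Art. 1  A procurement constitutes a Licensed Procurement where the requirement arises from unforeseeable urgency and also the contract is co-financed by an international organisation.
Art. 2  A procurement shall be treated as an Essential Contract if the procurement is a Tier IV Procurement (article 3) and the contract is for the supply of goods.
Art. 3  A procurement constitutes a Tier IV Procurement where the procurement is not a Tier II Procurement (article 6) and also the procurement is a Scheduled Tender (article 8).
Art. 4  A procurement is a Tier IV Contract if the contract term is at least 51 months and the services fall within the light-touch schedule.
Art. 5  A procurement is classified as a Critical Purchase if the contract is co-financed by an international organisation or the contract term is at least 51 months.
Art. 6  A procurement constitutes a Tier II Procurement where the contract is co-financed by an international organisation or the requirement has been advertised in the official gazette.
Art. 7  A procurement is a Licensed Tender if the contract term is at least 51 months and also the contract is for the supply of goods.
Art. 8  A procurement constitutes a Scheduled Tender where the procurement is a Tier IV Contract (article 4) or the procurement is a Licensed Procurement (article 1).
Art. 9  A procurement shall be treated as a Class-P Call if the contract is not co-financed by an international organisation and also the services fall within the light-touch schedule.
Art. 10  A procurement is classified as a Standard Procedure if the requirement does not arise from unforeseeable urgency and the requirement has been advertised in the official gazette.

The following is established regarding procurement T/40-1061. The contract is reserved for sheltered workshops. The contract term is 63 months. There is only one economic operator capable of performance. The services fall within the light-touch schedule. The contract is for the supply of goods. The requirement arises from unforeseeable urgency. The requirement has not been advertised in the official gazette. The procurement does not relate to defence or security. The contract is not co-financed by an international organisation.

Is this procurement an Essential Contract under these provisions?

Yes

Under article 6: the contract is co-financed by an international organisation? no; or the requirement has been advertised in the official gazette? no. So the procurement is not a Tier II Procurement.
Under article 4: contract term: 63 months ≥ 51 months? yes; and the services fall within the light-touch schedule? yes. So the procurement is a Tier IV Contract.
Under article 1: the requirement arises from unforeseeable urgency? yes; and the contract is co-financed by an international organisation? no. So the procurement is not a Licensed Procurement.
Under article 8: Tier IV Contract (article 4)? yes; or Licensed Procurement (article 1)? no. So the procurement is a Scheduled Tender.
Under article 3: not a Tier II Procurement (article 6)? yes; and Scheduled Tender (article 8)? yes. So the procurement is a Tier IV Procurement.
Under article 2: Tier IV Procurement (article 3)? yes; and the contract is for the supply of goods? yes. So the procurement is an Essential Contract.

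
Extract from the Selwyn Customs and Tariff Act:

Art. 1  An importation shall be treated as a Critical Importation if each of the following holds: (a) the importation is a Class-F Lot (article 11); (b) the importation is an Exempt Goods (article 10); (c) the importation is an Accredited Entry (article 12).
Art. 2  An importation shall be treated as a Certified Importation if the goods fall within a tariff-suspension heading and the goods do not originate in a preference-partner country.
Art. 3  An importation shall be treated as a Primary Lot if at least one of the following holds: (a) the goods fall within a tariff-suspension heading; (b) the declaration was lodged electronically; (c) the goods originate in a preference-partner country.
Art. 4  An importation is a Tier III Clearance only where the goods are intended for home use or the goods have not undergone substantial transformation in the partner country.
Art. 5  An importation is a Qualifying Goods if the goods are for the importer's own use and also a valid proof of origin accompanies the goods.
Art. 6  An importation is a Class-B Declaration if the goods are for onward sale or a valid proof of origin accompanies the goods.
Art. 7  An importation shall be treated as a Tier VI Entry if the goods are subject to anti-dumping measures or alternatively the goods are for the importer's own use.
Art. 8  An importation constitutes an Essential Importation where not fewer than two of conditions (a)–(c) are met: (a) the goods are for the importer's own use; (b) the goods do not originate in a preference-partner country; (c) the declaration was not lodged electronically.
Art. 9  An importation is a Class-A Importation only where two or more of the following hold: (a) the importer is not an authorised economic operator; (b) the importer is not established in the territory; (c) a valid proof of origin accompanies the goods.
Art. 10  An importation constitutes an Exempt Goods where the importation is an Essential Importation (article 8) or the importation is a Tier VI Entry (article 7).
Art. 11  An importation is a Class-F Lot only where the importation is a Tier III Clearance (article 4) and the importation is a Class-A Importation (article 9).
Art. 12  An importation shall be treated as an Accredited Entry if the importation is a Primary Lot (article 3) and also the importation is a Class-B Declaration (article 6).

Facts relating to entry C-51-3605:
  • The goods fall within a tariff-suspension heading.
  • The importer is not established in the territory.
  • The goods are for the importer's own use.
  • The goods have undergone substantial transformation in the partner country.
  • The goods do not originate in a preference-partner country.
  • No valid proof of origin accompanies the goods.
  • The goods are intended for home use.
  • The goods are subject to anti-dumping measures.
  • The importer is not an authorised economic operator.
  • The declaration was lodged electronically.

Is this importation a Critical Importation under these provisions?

article 4 — Tier III Clearance: [the goods are intended for home use? yes] OR [the goods have not undergone substantial transformation in the partner country? no] → satisfied.
article 9 — Class-A Importation: the importer is not an authorised economic operator? yes; the importer is not established in the territory? yes; a valid proof of origin accompanies the goods? no — 2 of 3 hold (need ≥2) → satisfied.
article 11 — Class-F Lot: [Tier III Clearance (article 4)? yes] AND [Class-A Importation (article 9)? yes] → satisfied.
article 8 — Essential Importation: the goods are for the importer's own use? yes; the goods do not originate in a preference-partner country? yes; the declaration was not lodged electronically? no — 2 of 3 hold (need ≥2) → satisfied.
article 7 — Tier VI Entry: [the goods are subject to anti-dumping measures? yes] OR [the goods are for the importer's own use? yes] → satisfied.
article 10 — Exempt Goods: [Essential Importation (article 8)? yes] OR [Tier VI Entry (article 7)? yes] → satisfied.
article 3 — Primary Lot: [the goods fall within a tariff-suspension heading? yes] OR [the declaration was lodged electronically? yes] OR [the goods originate in a preference-partner country? no] → satisfied.
article 6 — Class-B Declaration: [the goods are for onward sale? no] OR [a valid proof of origin accompanies the goods? no] → not satisfied.
article 12 — Accredited Entry: [Primary Lot (article 3)? yes] AND [Class-B Declaration (article 6)? no] → not satisfied.
article 1 — Critical Importation: [Class-F Lot (article 11)? yes] AND [Exempt Goods (article 10)? yes] AND [Accredited Entry (article 12)? no] → not satisfied.

No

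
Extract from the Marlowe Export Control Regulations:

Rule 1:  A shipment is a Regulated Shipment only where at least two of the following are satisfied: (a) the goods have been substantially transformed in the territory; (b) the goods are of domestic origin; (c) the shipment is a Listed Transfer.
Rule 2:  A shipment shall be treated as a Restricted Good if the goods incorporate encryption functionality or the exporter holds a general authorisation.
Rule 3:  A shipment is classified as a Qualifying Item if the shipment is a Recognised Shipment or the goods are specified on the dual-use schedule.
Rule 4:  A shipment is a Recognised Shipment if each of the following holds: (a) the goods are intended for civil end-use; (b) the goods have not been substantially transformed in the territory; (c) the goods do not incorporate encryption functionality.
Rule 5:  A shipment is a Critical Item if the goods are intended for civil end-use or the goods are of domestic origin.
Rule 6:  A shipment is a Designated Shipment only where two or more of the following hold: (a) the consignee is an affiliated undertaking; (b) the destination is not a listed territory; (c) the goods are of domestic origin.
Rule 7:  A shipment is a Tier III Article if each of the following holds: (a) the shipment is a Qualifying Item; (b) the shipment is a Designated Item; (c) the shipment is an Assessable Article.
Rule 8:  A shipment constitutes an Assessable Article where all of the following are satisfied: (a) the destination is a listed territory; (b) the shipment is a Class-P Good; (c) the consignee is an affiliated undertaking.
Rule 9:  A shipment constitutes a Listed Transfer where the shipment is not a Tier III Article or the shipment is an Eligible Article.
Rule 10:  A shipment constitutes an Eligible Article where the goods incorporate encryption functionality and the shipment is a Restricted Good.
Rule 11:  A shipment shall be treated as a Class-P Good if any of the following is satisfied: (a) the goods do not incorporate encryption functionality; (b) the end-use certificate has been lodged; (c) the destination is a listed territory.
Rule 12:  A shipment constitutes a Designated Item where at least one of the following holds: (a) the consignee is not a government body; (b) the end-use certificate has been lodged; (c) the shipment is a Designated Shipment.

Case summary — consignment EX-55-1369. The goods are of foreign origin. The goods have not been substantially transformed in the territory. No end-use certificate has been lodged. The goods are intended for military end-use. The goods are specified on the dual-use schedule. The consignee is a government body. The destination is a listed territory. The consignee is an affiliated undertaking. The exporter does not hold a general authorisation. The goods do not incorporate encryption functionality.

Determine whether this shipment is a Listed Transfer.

Under rule 4: the goods are intended for civil end-use? no; and the goods have not been substantially transformed in the territory? yes; and the goods do not incorporate encryption functionality? yes. So the shipment is not a Recognised Shipment.
Under rule 3: Recognised Shipment (rule 4)? no; or the goods are specified on the dual-use schedule? yes. So the shipment is a Qualifying Item.
Under rule 6: the consignee is an affiliated undertaking? yes; the destination is not a listed territory? no; the goods are of domestic origin? no — 1 of 3 hold (need ≥2) → not satisfied.
Under rule 12: the consignee is not a government body? no; or the end-use certificate has been lodged? no; or Designated Shipment (rule 6)? no. So the shipment is not a Designated Item.
Under rule 11: the goods do not incorporate encryption functionality? yes; or the end-use certificate has been lodged? no; or the destination is a listed territory? yes. So the shipment is a Class-P Good.
Under rule 8: the destination is a listed territory? yes; and Class-P Good (rule 11)? yes; and the consignee is an affiliated undertaking? yes. So the shipment is an Assessable Article.
Under rule 7: Qualifying Item (rule 3)? yes; and Designated Item (rule 12)? no; and Assessable Article (rule 8)? yes. So the shipment is not a Tier III Article.
Under rule 2: the goods incorporate encryption functionality? no; or the exporter holds a general authorisation? no. So the shipment is not a Restricted Good.
Under rule 10: the goods incorporate encryption functionality? no; and Restricted Good (rule 2)? no. So the shipment is not an Eligible Article.
Under rule 9: not a Tier III Article (rule 7)? yes; or Eligible Article (rule 10)? no. So the shipment is a Listed Transfer.

Yes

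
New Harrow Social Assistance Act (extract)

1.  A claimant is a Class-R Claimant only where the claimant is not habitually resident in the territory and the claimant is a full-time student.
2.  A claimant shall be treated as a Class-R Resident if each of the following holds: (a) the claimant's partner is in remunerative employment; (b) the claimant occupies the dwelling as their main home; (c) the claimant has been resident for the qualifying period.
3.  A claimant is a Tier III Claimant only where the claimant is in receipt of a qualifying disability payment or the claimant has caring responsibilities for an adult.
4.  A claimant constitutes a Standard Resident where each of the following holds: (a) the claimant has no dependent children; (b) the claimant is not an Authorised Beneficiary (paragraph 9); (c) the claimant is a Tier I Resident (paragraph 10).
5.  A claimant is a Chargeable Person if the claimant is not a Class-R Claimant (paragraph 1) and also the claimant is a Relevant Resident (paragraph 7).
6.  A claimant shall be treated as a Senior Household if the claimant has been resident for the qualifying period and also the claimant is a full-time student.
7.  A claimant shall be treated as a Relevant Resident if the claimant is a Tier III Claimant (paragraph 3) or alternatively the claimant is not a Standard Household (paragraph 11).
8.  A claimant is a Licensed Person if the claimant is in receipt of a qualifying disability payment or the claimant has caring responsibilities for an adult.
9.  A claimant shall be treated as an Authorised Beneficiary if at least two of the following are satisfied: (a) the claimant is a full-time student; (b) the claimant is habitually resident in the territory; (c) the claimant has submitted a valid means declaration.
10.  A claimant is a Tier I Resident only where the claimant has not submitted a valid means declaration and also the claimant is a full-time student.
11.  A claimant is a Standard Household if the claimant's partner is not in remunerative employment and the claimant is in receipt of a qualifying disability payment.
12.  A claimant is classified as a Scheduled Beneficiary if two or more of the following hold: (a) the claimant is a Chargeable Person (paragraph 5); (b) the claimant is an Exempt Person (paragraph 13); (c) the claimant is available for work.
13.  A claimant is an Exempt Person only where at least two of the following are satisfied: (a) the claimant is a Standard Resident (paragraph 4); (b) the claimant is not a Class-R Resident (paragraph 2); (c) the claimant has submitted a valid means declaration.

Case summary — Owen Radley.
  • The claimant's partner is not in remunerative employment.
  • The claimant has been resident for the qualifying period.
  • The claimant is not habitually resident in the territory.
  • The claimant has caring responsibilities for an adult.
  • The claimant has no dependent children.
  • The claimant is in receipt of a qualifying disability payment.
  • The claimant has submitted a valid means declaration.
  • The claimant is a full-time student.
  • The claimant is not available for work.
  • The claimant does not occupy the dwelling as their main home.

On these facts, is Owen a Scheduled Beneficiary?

No

Under paragraph 1: the claimant is not habitually resident in the territory? yes; and the claimant is a full-time student? yes. So the claimant is a Class-R Claimant.
Under paragraph 3: the claimant is in receipt of a qualifying disability payment? yes; or the claimant has caring responsibilities for an adult? yes. So the claimant is a Tier III Claimant.
Under paragraph 11: the claimant's partner is not in remunerative employment? yes; and the claimant is in receipt of a qualifying disability payment? yes. So the claimant is a Standard Household.
Under paragraph 7: Tier III Claimant (paragraph 3)? yes; or not a Standard Household (paragraph 11)? no. So the claimant is a Relevant Resident.
Under paragraph 5: not a Class-R Claimant (paragraph 1)? no; and Relevant Resident (paragraph 7)? yes. So the claimant is not a Chargeable Person.
Under paragraph 9: the claimant is a full-time student? yes; the claimant is habitually resident in the territory? no; the claimant has submitted a valid means declaration? yes — 2 of 3 hold (need ≥2) → satisfied.
Under paragraph 10: the claimant has not submitted a valid means declaration? no; and the claimant is a full-time student? yes. So the claimant is not a Tier I Resident.
Under paragraph 4: the claimant has no dependent children? yes; and not an Authorised Beneficiary (paragraph 9)? no; and Tier I Resident (paragraph 10)? no. So the claimant is not a Standard Resident.
Under paragraph 2: the claimant's partner is in remunerative employment? no; and the claimant occupies the dwelling as their main home? no; and the claimant has been resident for the qualifying period? yes. So the claimant is not a Class-R Resident.
Under paragraph 13: Standard Resident (paragraph 4)? no; not a Class-R Resident (paragraph 2)? yes; the claimant has submitted a valid means declaration? yes — 2 of 3 hold (need ≥2) → satisfied.
Under paragraph 12: Chargeable Person (paragraph 5)? no; Exempt Person (paragraph 13)? yes; the claimant is available for work? no — 1 of 3 hold (need ≥2) → not satisfied.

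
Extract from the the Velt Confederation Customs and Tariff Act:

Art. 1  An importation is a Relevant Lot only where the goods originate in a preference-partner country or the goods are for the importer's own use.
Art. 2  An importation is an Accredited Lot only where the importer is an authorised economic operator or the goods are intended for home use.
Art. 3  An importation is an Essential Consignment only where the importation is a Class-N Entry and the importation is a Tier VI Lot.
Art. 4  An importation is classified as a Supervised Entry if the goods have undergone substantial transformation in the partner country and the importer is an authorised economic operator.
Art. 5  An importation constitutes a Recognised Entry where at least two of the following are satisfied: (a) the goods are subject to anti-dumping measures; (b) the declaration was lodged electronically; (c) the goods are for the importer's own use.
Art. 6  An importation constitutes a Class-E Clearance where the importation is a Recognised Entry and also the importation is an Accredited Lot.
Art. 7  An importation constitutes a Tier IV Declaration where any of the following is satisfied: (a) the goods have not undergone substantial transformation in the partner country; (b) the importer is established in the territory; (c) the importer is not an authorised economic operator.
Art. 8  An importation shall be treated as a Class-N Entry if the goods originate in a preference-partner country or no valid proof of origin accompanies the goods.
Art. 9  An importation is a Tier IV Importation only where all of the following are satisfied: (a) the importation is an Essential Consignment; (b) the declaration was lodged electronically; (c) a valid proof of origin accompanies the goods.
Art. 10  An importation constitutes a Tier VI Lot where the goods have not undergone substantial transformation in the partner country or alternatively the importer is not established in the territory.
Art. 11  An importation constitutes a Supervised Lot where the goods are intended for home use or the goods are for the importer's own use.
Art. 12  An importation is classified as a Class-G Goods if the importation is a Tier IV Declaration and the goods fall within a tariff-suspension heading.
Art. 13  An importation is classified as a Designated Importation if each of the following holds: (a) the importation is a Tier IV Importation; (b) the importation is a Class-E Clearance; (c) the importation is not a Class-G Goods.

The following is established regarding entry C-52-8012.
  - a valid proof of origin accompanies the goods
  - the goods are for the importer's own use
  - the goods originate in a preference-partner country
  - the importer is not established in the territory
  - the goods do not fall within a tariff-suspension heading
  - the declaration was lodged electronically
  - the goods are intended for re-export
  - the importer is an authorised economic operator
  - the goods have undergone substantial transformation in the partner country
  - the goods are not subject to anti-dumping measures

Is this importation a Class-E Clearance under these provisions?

article 5 — Recognised Entry: the goods are subject to anti-dumping measures? no; the declaration was lodged electronically? yes; the goods are for the importer's own use? yes — 2 of 3 hold (need ≥2) → satisfied.
article 2 — Accredited Lot: [the importer is an authorised economic operator? yes] OR [the goods are intended for home use? no] → satisfied.
article 6 — Class-E Clearance: [Recognised Entry (article 5)? yes] AND [Accredited Lot (article 2)? yes] → satisfied.

Yes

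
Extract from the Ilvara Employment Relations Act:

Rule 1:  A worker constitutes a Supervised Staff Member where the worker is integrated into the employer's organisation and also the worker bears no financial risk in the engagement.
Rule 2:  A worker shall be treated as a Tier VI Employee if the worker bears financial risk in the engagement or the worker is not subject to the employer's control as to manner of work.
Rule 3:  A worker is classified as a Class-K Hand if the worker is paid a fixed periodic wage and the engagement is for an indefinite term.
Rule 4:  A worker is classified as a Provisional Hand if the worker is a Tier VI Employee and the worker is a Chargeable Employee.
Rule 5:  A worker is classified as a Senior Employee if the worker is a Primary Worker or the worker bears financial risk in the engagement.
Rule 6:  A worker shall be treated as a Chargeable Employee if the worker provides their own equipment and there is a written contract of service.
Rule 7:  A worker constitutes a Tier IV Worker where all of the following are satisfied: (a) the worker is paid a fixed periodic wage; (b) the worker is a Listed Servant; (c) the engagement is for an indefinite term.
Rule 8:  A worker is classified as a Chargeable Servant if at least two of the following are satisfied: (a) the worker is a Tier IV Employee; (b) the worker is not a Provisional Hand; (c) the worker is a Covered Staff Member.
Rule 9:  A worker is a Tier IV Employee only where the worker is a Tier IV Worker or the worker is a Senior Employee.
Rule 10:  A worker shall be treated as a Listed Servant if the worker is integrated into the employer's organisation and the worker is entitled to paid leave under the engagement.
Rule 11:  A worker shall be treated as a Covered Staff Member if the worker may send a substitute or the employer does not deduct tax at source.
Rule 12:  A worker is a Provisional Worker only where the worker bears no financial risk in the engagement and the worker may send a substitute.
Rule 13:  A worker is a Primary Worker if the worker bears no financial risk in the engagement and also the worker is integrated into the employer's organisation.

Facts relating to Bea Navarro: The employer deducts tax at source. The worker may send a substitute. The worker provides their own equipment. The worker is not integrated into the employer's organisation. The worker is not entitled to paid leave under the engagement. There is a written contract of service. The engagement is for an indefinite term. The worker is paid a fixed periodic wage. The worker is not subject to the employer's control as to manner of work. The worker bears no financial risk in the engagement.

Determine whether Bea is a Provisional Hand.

Yes

rule 2 — Tier VI Employee: [the worker bears financial risk in the engagement? no] OR [the worker is not subject to the employer's control as to manner of work? yes] → satisfied.
rule 6 — Chargeable Employee: [the worker provides their own equipment? yes] AND [there is a written contract of service? yes] → satisfied.
rule 4 — Provisional Hand: [Tier VI Employee (rule 2)? yes] AND [Chargeable Employee (rule 6)? yes] → satisfied.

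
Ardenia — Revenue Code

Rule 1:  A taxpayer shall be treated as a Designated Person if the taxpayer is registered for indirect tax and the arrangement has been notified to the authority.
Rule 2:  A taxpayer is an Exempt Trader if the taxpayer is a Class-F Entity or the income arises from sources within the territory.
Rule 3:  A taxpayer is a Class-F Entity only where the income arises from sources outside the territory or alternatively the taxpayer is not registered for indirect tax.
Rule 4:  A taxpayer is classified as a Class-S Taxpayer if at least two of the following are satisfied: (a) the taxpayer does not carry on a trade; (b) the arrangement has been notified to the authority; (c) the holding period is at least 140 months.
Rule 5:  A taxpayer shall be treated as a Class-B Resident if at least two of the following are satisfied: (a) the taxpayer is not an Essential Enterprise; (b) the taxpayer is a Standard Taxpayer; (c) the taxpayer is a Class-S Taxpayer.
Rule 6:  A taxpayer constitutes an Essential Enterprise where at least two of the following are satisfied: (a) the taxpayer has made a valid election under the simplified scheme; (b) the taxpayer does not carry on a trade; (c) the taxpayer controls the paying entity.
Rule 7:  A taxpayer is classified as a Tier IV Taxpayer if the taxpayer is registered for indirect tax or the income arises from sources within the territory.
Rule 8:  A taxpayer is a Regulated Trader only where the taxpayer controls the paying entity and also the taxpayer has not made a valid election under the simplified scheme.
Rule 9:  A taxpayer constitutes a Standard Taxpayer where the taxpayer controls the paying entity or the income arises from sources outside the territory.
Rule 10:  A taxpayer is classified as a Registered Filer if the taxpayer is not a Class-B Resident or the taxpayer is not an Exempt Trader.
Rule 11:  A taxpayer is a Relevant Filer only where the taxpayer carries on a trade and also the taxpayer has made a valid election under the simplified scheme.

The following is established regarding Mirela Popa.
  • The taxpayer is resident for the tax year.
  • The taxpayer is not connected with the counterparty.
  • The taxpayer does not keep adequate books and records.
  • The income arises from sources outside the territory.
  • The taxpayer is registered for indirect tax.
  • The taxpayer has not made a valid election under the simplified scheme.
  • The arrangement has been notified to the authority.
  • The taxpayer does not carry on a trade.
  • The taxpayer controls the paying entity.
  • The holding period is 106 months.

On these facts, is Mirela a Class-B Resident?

Yes

rule 6 — Essential Enterprise: the taxpayer has made a valid election under the simplified scheme? no; the taxpayer does not carry on a trade? yes; the taxpayer controls the paying entity? yes — 2 of 3 hold (need ≥2) → satisfied.
rule 9 — Standard Taxpayer: [the taxpayer controls the paying entity? yes] OR [the income arises from sources outside the territory? yes] → satisfied.
rule 4 — Class-S Taxpayer: the taxpayer does not carry on a trade? yes; the arrangement has been notified to the authority? yes; holding period: 106 months ≥ 140 months? no — 2 of 3 hold (need ≥2) → satisfied.
rule 5 — Class-B Resident: not an Essential Enterprise (rule 6)? no; Standard Taxpayer (rule 9)? yes; Class-S Taxpayer (rule 4)? yes — 2 of 3 hold (need ≥2) → satisfied.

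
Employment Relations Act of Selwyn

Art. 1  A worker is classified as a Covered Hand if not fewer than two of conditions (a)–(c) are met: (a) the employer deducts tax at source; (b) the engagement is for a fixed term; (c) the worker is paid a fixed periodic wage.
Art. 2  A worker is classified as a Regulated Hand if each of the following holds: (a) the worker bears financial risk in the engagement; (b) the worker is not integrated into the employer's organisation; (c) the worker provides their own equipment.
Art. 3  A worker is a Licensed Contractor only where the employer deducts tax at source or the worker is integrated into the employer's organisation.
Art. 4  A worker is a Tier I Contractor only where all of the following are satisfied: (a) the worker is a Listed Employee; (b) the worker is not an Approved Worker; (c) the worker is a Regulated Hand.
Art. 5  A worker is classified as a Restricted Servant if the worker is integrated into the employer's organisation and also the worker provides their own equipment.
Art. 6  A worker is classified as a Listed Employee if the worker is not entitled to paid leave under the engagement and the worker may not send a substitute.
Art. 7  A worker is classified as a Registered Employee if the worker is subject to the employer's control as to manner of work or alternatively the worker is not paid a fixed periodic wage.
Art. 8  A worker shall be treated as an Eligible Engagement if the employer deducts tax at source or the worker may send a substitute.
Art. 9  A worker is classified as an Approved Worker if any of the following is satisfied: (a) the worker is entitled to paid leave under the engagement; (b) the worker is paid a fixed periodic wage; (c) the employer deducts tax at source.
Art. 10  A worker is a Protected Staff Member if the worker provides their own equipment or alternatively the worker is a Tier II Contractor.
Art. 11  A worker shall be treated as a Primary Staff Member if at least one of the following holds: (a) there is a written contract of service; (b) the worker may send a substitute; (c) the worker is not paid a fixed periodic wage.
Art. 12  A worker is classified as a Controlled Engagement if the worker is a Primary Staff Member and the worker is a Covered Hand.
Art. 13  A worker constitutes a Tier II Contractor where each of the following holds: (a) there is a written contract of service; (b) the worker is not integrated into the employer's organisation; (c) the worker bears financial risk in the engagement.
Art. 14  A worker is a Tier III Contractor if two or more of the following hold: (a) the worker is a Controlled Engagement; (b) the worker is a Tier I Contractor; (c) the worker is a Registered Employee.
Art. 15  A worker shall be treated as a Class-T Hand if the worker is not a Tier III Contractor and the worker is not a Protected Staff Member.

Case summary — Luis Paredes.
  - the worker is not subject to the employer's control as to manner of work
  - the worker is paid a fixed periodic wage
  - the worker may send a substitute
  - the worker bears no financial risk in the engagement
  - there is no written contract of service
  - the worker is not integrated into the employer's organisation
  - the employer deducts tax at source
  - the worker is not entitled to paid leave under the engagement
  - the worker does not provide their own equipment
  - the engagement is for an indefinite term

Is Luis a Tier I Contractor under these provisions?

No

article 6 — Listed Employee: [the worker is not entitled to paid leave under the engagement? yes] AND [the worker may not send a substitute? no] → not satisfied.
article 9 — Approved Worker: [the worker is entitled to paid leave under the engagement? no] OR [the worker is paid a fixed periodic wage? yes] OR [the employer deducts tax at source? yes] → satisfied.
article 2 — Regulated Hand: [the worker bears financial risk in the engagement? no] AND [the worker is not integrated into the employer's organisation? yes] AND [the worker provides their own equipment? no] → not satisfied.
article 4 — Tier I Contractor: [Listed Employee (article 6)? no] AND [not an Approved Worker (article 9)? no] AND [Regulated Hand (article 2)? no] → not satisfied.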